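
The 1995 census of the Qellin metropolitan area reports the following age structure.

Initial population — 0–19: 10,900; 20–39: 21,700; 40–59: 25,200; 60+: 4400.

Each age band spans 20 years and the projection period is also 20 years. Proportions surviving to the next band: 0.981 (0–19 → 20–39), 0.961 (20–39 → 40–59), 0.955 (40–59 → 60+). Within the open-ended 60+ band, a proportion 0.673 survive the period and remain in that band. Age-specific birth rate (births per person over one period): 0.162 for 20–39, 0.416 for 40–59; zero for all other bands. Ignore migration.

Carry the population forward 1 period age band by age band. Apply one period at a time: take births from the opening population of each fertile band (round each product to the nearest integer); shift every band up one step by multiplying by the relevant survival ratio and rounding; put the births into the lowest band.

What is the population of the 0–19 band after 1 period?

13998

Call the bands 1 to 4, youngest first.
[period 1]
Births: 21700 × 0.162 = 3515 ; 25200 × 0.416 = 10483 — total 13998
Band 2: 10900 × 0.981 = 10693
Band 3: 21700 × 0.961 = 20854
Band 4: 25200 × 0.955 + 4400 × 0.673 = 24066 + 2961 = 27027
End of period: [13998, 10693, 20854, 27027]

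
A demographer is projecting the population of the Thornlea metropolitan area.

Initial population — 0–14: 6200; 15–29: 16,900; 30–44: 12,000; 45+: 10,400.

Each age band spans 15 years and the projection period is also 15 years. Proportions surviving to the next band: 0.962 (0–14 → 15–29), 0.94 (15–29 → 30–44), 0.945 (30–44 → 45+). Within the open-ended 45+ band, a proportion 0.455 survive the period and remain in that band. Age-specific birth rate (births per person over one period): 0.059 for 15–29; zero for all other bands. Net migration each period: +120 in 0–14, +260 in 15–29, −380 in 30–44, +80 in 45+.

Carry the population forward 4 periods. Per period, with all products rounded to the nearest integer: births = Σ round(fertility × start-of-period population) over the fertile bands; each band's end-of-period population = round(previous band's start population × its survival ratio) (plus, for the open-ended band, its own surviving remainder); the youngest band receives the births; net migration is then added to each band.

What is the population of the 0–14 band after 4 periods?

(Bands numbered youngest = 1 to oldest = 4.)
[period 1]
Births: 16900 * 0.059 = 997
Band 2: 6200 * 0.962 = 5964
Band 3: 16900 * 0.94 = 15886
Band 4: 12000 * 0.945 + 10400 * 0.455 = 11340 + 4732 = 16072
Net migration: Band 1 + 120 → 1117; Band 2 + 260 → 6224; Band 3 − 380 → 15506; Band 4 + 80 → 16152
Giving 1117 / 6224 / 15506 / 16152.
[period 2]
Births: 6224 * 0.059 = 367
Band 2: 1117 * 0.962 = 1075
Band 3: 6224 * 0.94 = 5851
Band 4: 15506 * 0.945 + 16152 * 0.455 = 14653 + 7349 = 22002
Net migration: Band 1 + 120 → 487; Band 2 + 260 → 1335; Band 3 − 380 → 5471; Band 4 + 80 → 22082
Giving 487 / 1335 / 5471 / 22082.
[period 3]
Births: 1335 * 0.059 = 79
Band 2: 487 * 0.962 = 468
Band 3: 1335 * 0.94 = 1255
Band 4: 5471 * 0.945 + 22082 * 0.455 = 5170 + 10047 = 15217
Net migration: Band 1 + 120 → 199; Band 2 + 260 → 728; Band 3 − 380 → 875; Band 4 + 80 → 15297
Giving 199 / 728 / 875 / 15297.
[period 4]
Births: 728 * 0.059 = 43
Band 2: 199 * 0.962 = 191
Band 3: 728 * 0.94 = 684
Band 4: 875 * 0.945 + 15297 * 0.455 = 827 + 6960 = 7787
Net migration: Band 1 + 120 → 163; Band 2 + 260 → 451; Band 3 − 380 → 304; Band 4 + 80 → 7867
Giving 163 / 451 / 304 / 7867.

163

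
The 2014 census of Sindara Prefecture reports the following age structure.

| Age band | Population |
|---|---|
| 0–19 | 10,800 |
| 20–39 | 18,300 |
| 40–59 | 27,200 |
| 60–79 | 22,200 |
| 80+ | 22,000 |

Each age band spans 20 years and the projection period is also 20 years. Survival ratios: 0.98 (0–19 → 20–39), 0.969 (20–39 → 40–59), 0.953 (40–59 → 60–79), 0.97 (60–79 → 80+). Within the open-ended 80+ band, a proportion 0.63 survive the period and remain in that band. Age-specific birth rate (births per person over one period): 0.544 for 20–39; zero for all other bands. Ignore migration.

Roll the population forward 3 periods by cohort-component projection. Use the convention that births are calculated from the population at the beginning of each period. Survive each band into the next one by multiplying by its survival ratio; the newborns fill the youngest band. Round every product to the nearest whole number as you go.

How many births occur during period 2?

(Groups numbered youngest = 1 to oldest = 5.)
Period 1:
Births: 18300 × 0.544 = 9955
Group 2: 10800 × 0.98 = 10584
Group 3: 18300 × 0.969 = 17733
Group 4: 27200 × 0.953 = 25922
Group 5: 22200 × 0.97 + 22000 × 0.63 = 21534 + 13860 = 35394
Population now: 0–19=9955, 20–39=10584, 40–59=17733, 60–79=25922, 80+=35394
Period 2:
Births: 10584 × 0.544 = 5758
Group 2: 9955 × 0.98 = 9756
Group 3: 10584 × 0.969 = 10256
Group 4: 17733 × 0.953 = 16900
Group 5: 25922 × 0.97 + 35394 × 0.63 = 25144 + 22298 = 47442
Population now: 0–19=5758, 20–39=9756, 40–59=10256, 60–79=16900, 80+=47442

5758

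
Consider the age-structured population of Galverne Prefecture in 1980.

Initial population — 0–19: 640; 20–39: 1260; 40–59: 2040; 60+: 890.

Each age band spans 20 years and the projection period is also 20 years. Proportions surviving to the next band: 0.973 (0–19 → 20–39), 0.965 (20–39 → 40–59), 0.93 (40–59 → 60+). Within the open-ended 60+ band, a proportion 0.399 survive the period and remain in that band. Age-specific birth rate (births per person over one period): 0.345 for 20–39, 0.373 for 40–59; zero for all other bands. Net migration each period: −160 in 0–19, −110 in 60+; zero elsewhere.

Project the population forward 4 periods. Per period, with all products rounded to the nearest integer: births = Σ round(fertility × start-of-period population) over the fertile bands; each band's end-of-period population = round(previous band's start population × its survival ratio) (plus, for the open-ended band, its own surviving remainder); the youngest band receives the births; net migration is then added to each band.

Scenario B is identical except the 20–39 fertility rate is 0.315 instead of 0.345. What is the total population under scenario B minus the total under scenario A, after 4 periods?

— Period 1 —
Births: 1260 × 0.345 = 435  |  2040 × 0.373 = 761 ⇒ total 1196
20–39: 640 × 0.973 = 623
40–59: 1260 × 0.965 = 1216
60+: 2040 × 0.93 + 890 × 0.399 = 1897 + 355 = 2252
Net migration: 0–19 − 160 → 1036; 60+ − 110 → 2142
Population now: 0–19=1036, 20–39=623, 40–59=1216, 60+=2142
— Period 2 —
Births: 623 × 0.345 = 215  |  1216 × 0.373 = 454 ⇒ total 669
20–39: 1036 × 0.973 = 1008
40–59: 623 × 0.965 = 601
60+: 1216 × 0.93 + 2142 × 0.399 = 1131 + 855 = 1986
Net migration: 0–19 − 160 → 509; 60+ − 110 → 1876
Population now: 0–19=509, 20–39=1008, 40–59=601, 60+=1876
— Period 3 —
Births: 1008 × 0.345 = 348  |  601 × 0.373 = 224 ⇒ total 572
20–39: 509 × 0.973 = 495
40–59: 1008 × 0.965 = 973
60+: 601 × 0.93 + 1876 × 0.399 = 559 + 749 = 1308
Net migration: 0–19 − 160 → 412; 60+ − 110 → 1198
Population now: 0–19=412, 20–39=495, 40–59=973, 60+=1198
— Period 4 —
Births: 495 × 0.345 = 171  |  973 × 0.373 = 363 ⇒ total 534
20–39: 412 × 0.973 = 401
40–59: 495 × 0.965 = 478
60+: 973 × 0.93 + 1198 × 0.399 = 905 + 478 = 1383
Net migration: 0–19 − 160 → 374; 60+ − 110 → 1273
Population now: 0–19=374, 20–39=401, 40–59=478, 60+=1273
Scenario A total after 4 periods: 2526
Scenario B projection —
— Period 1 —
Births: 1260 × 0.315 = 397  |  2040 × 0.373 = 761 ⇒ total 1158
20–39: 640 × 0.973 = 623
40–59: 1260 × 0.965 = 1216
60+: 2040 × 0.93 + 890 × 0.399 = 1897 + 355 = 2252
Net migration: 0–19 − 160 → 998; 60+ − 110 → 2142
Population now: 0–19=998, 20–39=623, 40–59=1216, 60+=2142
— Period 2 —
Births: 623 × 0.315 = 196  |  1216 × 0.373 = 454 ⇒ total 650
20–39: 998 × 0.973 = 971
40–59: 623 × 0.965 = 601
60+: 1216 × 0.93 + 2142 × 0.399 = 1131 + 855 = 1986
Net migration: 0–19 − 160 → 490; 60+ − 110 → 1876
Population now: 0–19=490, 20–39=971, 40–59=601, 60+=1876
— Period 3 —
Births: 971 × 0.315 = 306  |  601 × 0.373 = 224 ⇒ total 530
20–39: 490 × 0.973 = 477
40–59: 971 × 0.965 = 937
60+: 601 × 0.93 + 1876 × 0.399 = 559 + 749 = 1308
Net migration: 0–19 − 160 → 370; 60+ − 110 → 1198
Population now: 0–19=370, 20–39=477, 40–59=937, 60+=1198
— Period 4 —
Births: 477 × 0.315 = 150  |  937 × 0.373 = 350 ⇒ total 500
20–39: 370 × 0.973 = 360
40–59: 477 × 0.965 = 460
60+: 937 × 0.93 + 1198 × 0.399 = 871 + 478 = 1349
Net migration: 0–19 − 160 → 340; 60+ − 110 → 1239
Population now: 0–19=340, 20–39=360, 40–59=460, 60+=1239
Scenario B total after 4 periods: 2399
Difference B − A = 2399 − 2526 = -127

-127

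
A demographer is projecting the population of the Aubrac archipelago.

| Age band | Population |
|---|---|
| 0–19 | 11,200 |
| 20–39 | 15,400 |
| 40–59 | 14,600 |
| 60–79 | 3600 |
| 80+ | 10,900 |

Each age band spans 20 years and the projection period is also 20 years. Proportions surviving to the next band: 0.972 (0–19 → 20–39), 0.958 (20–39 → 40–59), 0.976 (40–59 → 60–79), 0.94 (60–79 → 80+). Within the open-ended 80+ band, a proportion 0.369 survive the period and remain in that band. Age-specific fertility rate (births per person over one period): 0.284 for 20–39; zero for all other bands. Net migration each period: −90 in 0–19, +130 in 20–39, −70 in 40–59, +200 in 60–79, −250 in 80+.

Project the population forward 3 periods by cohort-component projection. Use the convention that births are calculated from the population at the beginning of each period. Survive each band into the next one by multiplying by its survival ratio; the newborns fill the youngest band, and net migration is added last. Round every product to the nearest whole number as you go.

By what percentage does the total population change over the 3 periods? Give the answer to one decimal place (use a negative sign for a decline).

[period 1]
Births: 15400 * 0.284 = 4374
20–39: 11200 * 0.972 = 10886
40–59: 15400 * 0.958 = 14753
60–79: 14600 * 0.976 = 14250
80+: 3600 * 0.94 + 10900 * 0.369 = 3384 + 4022 = 7406
Net migration: 0–19 − 90 → 4284; 20–39 + 130 → 11016; 40–59 − 70 → 14683; 60–79 + 200 → 14450; 80+ − 250 → 7156
Giving 4284 / 11016 / 14683 / 14450 / 7156.
[period 2]
Births: 11016 * 0.284 = 3129
20–39: 4284 * 0.972 = 4164
40–59: 11016 * 0.958 = 10553
60–79: 14683 * 0.976 = 14331
80+: 14450 * 0.94 + 7156 * 0.369 = 13583 + 2641 = 16224
Net migration: 0–19 − 90 → 3039; 20–39 + 130 → 4294; 40–59 − 70 → 10483; 60–79 + 200 → 14531; 80+ − 250 → 15974
Giving 3039 / 4294 / 10483 / 14531 / 15974.
[period 3]
Births: 4294 * 0.284 = 1219
20–39: 3039 * 0.972 = 2954
40–59: 4294 * 0.958 = 4114
60–79: 10483 * 0.976 = 10231
80+: 14531 * 0.94 + 15974 * 0.369 = 13659 + 5894 = 19553
Net migration: 0–19 − 90 → 1129; 20–39 + 130 → 3084; 40–59 − 70 → 4044; 60–79 + 200 → 10431; 80+ − 250 → 19303
Giving 1129 / 3084 / 4044 / 10431 / 19303.
Total: 55700 → 37991; change = -17709; percentage change = -31.8%

-31.8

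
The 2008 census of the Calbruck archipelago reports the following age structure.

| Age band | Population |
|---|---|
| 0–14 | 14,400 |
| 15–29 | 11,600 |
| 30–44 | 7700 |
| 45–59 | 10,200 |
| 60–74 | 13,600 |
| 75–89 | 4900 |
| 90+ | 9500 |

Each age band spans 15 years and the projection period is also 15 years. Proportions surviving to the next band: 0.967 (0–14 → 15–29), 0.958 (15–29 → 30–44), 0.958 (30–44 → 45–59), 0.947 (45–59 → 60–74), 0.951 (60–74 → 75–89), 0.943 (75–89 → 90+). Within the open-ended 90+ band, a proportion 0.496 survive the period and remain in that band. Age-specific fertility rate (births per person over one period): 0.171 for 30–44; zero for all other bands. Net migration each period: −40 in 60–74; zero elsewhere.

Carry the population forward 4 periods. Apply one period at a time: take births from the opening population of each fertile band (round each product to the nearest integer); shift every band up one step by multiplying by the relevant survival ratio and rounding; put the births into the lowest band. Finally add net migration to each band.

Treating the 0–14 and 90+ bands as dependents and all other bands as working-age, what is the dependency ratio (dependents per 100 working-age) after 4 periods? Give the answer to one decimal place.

55.5

Numbering the groups 1..7 from youngest to oldest:
After projecting period 1:
Births: 7700 * 0.171 = 1317
Group 2: 14400 * 0.967 = 13925
Group 3: 11600 * 0.958 = 11113
Group 4: 7700 * 0.958 = 7377
Group 5: 10200 * 0.947 = 9659
Group 6: 13600 * 0.951 = 12934
Group 7: 4900 * 0.943 + 9500 * 0.496 = 4621 + 4712 = 9333
Net migration: Group 5 − 40 → 9619
End of period: [1317, 13925, 11113, 7377, 9619, 12934, 9333]
After projecting period 2:
Births: 11113 * 0.171 = 1900
Group 2: 1317 * 0.967 = 1274
Group 3: 13925 * 0.958 = 13340
Group 4: 11113 * 0.958 = 10646
Group 5: 7377 * 0.947 = 6986
Group 6: 9619 * 0.951 = 9148
Group 7: 12934 * 0.943 + 9333 * 0.496 = 12197 + 4629 = 16826
Net migration: Group 5 − 40 → 6946
End of period: [1900, 1274, 13340, 10646, 6946, 9148, 16826]
After projecting period 3:
Births: 13340 * 0.171 = 2281
Group 2: 1900 * 0.967 = 1837
Group 3: 1274 * 0.958 = 1220
Group 4: 13340 * 0.958 = 12780
Group 5: 10646 * 0.947 = 10082
Group 6: 6946 * 0.951 = 6606
Group 7: 9148 * 0.943 + 16826 * 0.496 = 8627 + 8346 = 16973
Net migration: Group 5 − 40 → 10042
End of period: [2281, 1837, 1220, 12780, 10042, 6606, 16973]
After projecting period 4:
Births: 1220 * 0.171 = 209
Group 2: 2281 * 0.967 = 2206
Group 3: 1837 * 0.958 = 1760
Group 4: 1220 * 0.958 = 1169
Group 5: 12780 * 0.947 = 12103
Group 6: 10042 * 0.951 = 9550
Group 7: 6606 * 0.943 + 16973 * 0.496 = 6229 + 8419 = 14648
Net migration: Group 5 − 40 → 12063
End of period: [209, 2206, 1760, 1169, 12063, 9550, 14648]
Dependents (band 0–14 + band 90+) = 209 + 14648 = 14857; working-age = 26748; ratio = 14857/26748 × 100 = 55.5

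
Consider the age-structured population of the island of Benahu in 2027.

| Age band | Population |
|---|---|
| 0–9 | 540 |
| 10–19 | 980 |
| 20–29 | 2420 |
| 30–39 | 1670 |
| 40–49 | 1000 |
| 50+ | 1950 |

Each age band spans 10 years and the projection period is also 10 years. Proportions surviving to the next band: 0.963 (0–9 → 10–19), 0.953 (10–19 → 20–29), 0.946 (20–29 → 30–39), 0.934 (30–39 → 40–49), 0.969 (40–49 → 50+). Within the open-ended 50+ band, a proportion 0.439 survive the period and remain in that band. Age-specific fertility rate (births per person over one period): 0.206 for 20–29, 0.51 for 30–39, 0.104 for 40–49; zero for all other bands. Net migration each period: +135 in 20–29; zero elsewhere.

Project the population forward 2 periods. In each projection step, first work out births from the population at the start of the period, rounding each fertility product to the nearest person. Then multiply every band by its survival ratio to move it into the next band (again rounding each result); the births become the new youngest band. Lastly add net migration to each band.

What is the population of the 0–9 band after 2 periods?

1549

Let band 1 be 0–9 through band 6 = 50+.
After projecting period 1:
Births: 2420 × 0.206 = 499 ; 1670 × 0.51 = 852 ; 1000 × 0.104 = 104 — total 1455
Band 2: 540 × 0.963 = 520
Band 3: 980 × 0.953 = 934
Band 4: 2420 × 0.946 = 2289
Band 5: 1670 × 0.934 = 1560
Band 6: 1000 × 0.969 + 1950 × 0.439 = 969 + 856 = 1825
Net migration: Band 3 + 135 → 1069
End of period: [1455, 520, 1069, 2289, 1560, 1825]
After projecting period 2:
Births: 1069 × 0.206 = 220 ; 2289 × 0.51 = 1167 ; 1560 × 0.104 = 162 — total 1549
Band 2: 1455 × 0.963 = 1401
Band 3: 520 × 0.953 = 496
Band 4: 1069 × 0.946 = 1011
Band 5: 2289 × 0.934 = 2138
Band 6: 1560 × 0.969 + 1825 × 0.439 = 1512 + 801 = 2313
Net migration: Band 3 + 135 → 631
End of period: [1549, 1401, 631, 1011, 2138, 2313]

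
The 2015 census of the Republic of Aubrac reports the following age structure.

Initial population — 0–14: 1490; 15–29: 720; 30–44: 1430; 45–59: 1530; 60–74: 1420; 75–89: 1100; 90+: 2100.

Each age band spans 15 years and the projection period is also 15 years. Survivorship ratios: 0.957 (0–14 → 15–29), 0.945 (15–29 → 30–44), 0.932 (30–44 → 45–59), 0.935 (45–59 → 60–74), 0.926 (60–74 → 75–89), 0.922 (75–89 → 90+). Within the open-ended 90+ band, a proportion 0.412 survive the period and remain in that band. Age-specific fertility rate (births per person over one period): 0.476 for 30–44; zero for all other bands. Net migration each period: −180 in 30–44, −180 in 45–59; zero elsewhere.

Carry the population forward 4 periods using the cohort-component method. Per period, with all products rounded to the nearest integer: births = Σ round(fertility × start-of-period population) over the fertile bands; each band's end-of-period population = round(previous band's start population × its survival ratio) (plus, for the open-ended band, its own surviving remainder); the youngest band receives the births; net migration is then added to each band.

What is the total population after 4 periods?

[period 1]
Births: 1430 × 0.476 = 681
15–29: 1490 × 0.957 = 1426
30–44: 720 × 0.945 = 680
45–59: 1430 × 0.932 = 1333
60–74: 1530 × 0.935 = 1431
75–89: 1420 × 0.926 = 1315
90+: 1100 × 0.922 + 2100 × 0.412 = 1014 + 865 = 1879
Net migration: 30–44 − 180 → 500; 45–59 − 180 → 1153
Population now: 0–14=681, 15–29=1426, 30–44=500, 45–59=1153, 60–74=1431, 75–89=1315, 90+=1879
[period 2]
Births: 500 × 0.476 = 238
15–29: 681 × 0.957 = 652
30–44: 1426 × 0.945 = 1348
45–59: 500 × 0.932 = 466
60–74: 1153 × 0.935 = 1078
75–89: 1431 × 0.926 = 1325
90+: 1315 × 0.922 + 1879 × 0.412 = 1212 + 774 = 1986
Net migration: 30–44 − 180 → 1168; 45–59 − 180 → 286
Population now: 0–14=238, 15–29=652, 30–44=1168, 45–59=286, 60–74=1078, 75–89=1325, 90+=1986
[period 3]
Births: 1168 × 0.476 = 556
15–29: 238 × 0.957 = 228
30–44: 652 × 0.945 = 616
45–59: 1168 × 0.932 = 1089
60–74: 286 × 0.935 = 267
75–89: 1078 × 0.926 = 998
90+: 1325 × 0.922 + 1986 × 0.412 = 1222 + 818 = 2040
Net migration: 30–44 − 180 → 436; 45–59 − 180 → 909
Population now: 0–14=556, 15–29=228, 30–44=436, 45–59=909, 60–74=267, 75–89=998, 90+=2040
[period 4]
Births: 436 × 0.476 = 208
15–29: 556 × 0.957 = 532
30–44: 228 × 0.945 = 215
45–59: 436 × 0.932 = 406
60–74: 909 × 0.935 = 850
75–89: 267 × 0.926 = 247
90+: 998 × 0.922 + 2040 × 0.412 = 920 + 840 = 1760
Net migration: 30–44 − 180 → 35; 45–59 − 180 → 226
Population now: 0–14=208, 15–29=532, 30–44=35, 45–59=226, 60–74=850, 75–89=247, 90+=1760
Total after period 4: 208 + 532 + 35 + 226 + 850 + 247 + 1760 = 3858

3858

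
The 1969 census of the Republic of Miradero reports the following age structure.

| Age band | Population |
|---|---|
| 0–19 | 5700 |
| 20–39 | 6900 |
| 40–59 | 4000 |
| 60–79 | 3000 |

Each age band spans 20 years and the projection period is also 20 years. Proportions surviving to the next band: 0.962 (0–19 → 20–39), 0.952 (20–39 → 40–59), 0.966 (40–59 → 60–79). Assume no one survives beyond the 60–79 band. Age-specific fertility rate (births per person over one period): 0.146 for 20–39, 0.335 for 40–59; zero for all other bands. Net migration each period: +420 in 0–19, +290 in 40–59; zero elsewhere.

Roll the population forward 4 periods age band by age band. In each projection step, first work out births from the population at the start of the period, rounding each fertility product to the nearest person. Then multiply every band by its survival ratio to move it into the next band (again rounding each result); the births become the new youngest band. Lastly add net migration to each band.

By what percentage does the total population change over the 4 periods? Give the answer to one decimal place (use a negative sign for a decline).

-45.6

Call the groups 1 to 4, youngest first.
Period 1.
Births: 6900 × 0.146 = 1007 ; 4000 × 0.335 = 1340 → 2347
Group 2: 5700 × 0.962 = 5483
Group 3: 6900 × 0.952 = 6569
Group 4: 4000 × 0.966 = 3864
Net migration: Group 1 + 420 → 2767; Group 3 + 290 → 6859
Giving 2767 / 5483 / 6859 / 3864.
Period 2.
Births: 5483 × 0.146 = 801 ; 6859 × 0.335 = 2298 → 3099
Group 2: 2767 × 0.962 = 2662
Group 3: 5483 × 0.952 = 5220
Group 4: 6859 × 0.966 = 6626
Net migration: Group 1 + 420 → 3519; Group 3 + 290 → 5510
Giving 3519 / 2662 / 5510 / 6626.
Period 3.
Births: 2662 × 0.146 = 389 ; 5510 × 0.335 = 1846 → 2235
Group 2: 3519 × 0.962 = 3385
Group 3: 2662 × 0.952 = 2534
Group 4: 5510 × 0.966 = 5323
Net migration: Group 1 + 420 → 2655; Group 3 + 290 → 2824
Giving 2655 / 3385 / 2824 / 5323.
Period 4.
Births: 3385 × 0.146 = 494 ; 2824 × 0.335 = 946 → 1440
Group 2: 2655 × 0.962 = 2554
Group 3: 3385 × 0.952 = 3223
Group 4: 2824 × 0.966 = 2728
Net migration: Group 1 + 420 → 1860; Group 3 + 290 → 3513
Giving 1860 / 2554 / 3513 / 2728.
Total: 19600 → 10655; change = -8945; percentage change = -45.6%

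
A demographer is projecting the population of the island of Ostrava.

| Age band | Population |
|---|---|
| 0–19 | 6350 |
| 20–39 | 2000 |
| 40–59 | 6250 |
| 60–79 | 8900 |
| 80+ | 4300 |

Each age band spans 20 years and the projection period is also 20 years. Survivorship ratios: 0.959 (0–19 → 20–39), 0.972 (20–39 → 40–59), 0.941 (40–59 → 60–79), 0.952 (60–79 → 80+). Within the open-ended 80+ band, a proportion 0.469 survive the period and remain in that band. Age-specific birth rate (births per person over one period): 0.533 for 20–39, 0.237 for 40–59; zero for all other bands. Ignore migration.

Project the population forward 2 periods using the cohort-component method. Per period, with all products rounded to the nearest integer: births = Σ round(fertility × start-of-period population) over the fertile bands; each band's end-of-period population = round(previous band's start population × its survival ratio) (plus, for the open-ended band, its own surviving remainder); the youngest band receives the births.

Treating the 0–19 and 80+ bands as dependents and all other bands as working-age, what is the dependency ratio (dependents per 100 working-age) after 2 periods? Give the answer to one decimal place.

Period 1.
Births: 2000 × 0.533 = 1066 ; 6250 × 0.237 = 1481 ⇒ total 2547
20–39: 6350 × 0.959 = 6090
40–59: 2000 × 0.972 = 1944
60–79: 6250 × 0.941 = 5881
80+: 8900 × 0.952 + 4300 × 0.469 = 8473 + 2017 = 10490
Population now: 0–19=2547, 20–39=6090, 40–59=1944, 60–79=5881, 80+=10490
Period 2.
Births: 6090 × 0.533 = 3246 ; 1944 × 0.237 = 461 ⇒ total 3707
20–39: 2547 × 0.959 = 2443
40–59: 6090 × 0.972 = 5919
60–79: 1944 × 0.941 = 1829
80+: 5881 × 0.952 + 10490 × 0.469 = 5599 + 4920 = 10519
Population now: 0–19=3707, 20–39=2443, 40–59=5919, 60–79=1829, 80+=10519
Dependents (band 0–19 + band 80+) = 3707 + 10519 = 14226; working-age = 10191; ratio = 14226/10191 × 100 = 139.6

139.6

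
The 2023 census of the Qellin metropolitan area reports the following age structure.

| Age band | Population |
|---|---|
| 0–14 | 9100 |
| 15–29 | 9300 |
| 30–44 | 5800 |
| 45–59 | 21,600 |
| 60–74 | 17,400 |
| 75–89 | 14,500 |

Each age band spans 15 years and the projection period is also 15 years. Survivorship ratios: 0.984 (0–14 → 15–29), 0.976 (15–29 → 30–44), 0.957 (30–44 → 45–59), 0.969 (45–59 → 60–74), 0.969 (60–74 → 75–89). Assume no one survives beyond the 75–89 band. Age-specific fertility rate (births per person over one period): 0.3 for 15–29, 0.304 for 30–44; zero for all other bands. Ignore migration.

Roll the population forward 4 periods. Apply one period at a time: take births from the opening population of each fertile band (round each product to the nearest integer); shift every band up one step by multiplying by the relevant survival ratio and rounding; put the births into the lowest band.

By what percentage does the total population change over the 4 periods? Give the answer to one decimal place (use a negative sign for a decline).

After projecting period 1:
Births: 9300 × 0.3 = 2790, 5800 × 0.304 = 1763 ⇒ total 4553
15–29: 9100 × 0.984 = 8954
30–44: 9300 × 0.976 = 9077
45–59: 5800 × 0.957 = 5551
60–74: 21600 × 0.969 = 20930
75–89: 17400 × 0.969 = 16861
End of period: [4553, 8954, 9077, 5551, 20930, 16861]
After projecting period 2:
Births: 8954 × 0.3 = 2686, 9077 × 0.304 = 2759 ⇒ total 5445
15–29: 4553 × 0.984 = 4480
30–44: 8954 × 0.976 = 8739
45–59: 9077 × 0.957 = 8687
60–74: 5551 × 0.969 = 5379
75–89: 20930 × 0.969 = 20281
End of period: [5445, 4480, 8739, 8687, 5379, 20281]
After projecting period 3:
Births: 4480 × 0.3 = 1344, 8739 × 0.304 = 2657 ⇒ total 4001
15–29: 5445 × 0.984 = 5358
30–44: 4480 × 0.976 = 4372
45–59: 8739 × 0.957 = 8363
60–74: 8687 × 0.969 = 8418
75–89: 5379 × 0.969 = 5212
End of period: [4001, 5358, 4372, 8363, 8418, 5212]
After projecting period 4:
Births: 5358 × 0.3 = 1607, 4372 × 0.304 = 1329 ⇒ total 2936
15–29: 4001 × 0.984 = 3937
30–44: 5358 × 0.976 = 5229
45–59: 4372 × 0.957 = 4184
60–74: 8363 × 0.969 = 8104
75–89: 8418 × 0.969 = 8157
End of period: [2936, 3937, 5229, 4184, 8104, 8157]
Total: 77700 → 32547; change = -45153; percentage change = -58.1%

-58.1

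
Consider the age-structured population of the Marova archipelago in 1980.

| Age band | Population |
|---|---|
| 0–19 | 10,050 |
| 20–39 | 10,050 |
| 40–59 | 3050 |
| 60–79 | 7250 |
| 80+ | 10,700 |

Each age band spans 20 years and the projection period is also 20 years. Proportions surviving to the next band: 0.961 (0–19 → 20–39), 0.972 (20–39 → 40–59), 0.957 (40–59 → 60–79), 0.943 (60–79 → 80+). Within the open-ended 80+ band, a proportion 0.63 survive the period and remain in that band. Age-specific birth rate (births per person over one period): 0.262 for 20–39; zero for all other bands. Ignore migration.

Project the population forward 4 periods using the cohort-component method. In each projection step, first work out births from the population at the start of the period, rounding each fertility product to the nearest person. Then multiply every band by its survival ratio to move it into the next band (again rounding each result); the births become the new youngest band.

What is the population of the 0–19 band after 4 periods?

— Period 1 —
Births: 10050 × 0.262 = 2633
20–39: 10050 × 0.961 = 9658
40–59: 10050 × 0.972 = 9769
60–79: 3050 × 0.957 = 2919
80+: 7250 × 0.943 + 10700 × 0.63 = 6837 + 6741 = 13578
Giving 2633 / 9658 / 9769 / 2919 / 13578.
— Period 2 —
Births: 9658 × 0.262 = 2530
20–39: 2633 × 0.961 = 2530
40–59: 9658 × 0.972 = 9388
60–79: 9769 × 0.957 = 9349
80+: 2919 × 0.943 + 13578 × 0.63 = 2753 + 8554 = 11307
Giving 2530 / 2530 / 9388 / 9349 / 11307.
— Period 3 —
Births: 2530 × 0.262 = 663
20–39: 2530 × 0.961 = 2431
40–59: 2530 × 0.972 = 2459
60–79: 9388 × 0.957 = 8984
80+: 9349 × 0.943 + 11307 × 0.63 = 8816 + 7123 = 15939
Giving 663 / 2431 / 2459 / 8984 / 15939.
— Period 4 —
Births: 2431 × 0.262 = 637
20–39: 663 × 0.961 = 637
40–59: 2431 × 0.972 = 2363
60–79: 2459 × 0.957 = 2353
80+: 8984 × 0.943 + 15939 × 0.63 = 8472 + 10042 = 18514
Giving 637 / 637 / 2363 / 2353 / 18514.

637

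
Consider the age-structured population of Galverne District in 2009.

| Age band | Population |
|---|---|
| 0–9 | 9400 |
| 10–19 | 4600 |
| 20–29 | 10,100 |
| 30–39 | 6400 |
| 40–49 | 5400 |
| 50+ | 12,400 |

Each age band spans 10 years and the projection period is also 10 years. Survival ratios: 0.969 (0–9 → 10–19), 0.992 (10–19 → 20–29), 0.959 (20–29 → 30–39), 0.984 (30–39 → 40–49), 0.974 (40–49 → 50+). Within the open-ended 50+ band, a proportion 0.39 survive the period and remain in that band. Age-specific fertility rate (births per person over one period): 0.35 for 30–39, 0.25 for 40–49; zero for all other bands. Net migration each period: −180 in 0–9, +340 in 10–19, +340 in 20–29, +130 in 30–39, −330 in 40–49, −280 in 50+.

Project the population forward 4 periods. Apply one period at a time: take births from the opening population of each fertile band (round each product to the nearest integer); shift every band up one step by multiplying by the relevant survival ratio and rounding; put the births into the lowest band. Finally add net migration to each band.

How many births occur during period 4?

— Period 1 —
Births: 6400 × 0.35 = 2240  |  5400 × 0.25 = 1350 → 3590
10–19: 9400 × 0.969 = 9109
20–29: 4600 × 0.992 = 4563
30–39: 10100 × 0.959 = 9686
40–49: 6400 × 0.984 = 6298
50+: 5400 × 0.974 + 12400 × 0.39 = 5260 + 4836 = 10096
Net migration: 0–9 − 180 → 3410; 10–19 + 340 → 9449; 20–29 + 340 → 4903; 30–39 + 130 → 9816; 40–49 − 330 → 5968; 50+ − 280 → 9816
Giving 3410 / 9449 / 4903 / 9816 / 5968 / 9816.
— Period 2 —
Births: 9816 × 0.35 = 3436  |  5968 × 0.25 = 1492 → 4928
10–19: 3410 × 0.969 = 3304
20–29: 9449 × 0.992 = 9373
30–39: 4903 × 0.959 = 4702
40–49: 9816 × 0.984 = 9659
50+: 5968 × 0.974 + 9816 × 0.39 = 5813 + 3828 = 9641
Net migration: 0–9 − 180 → 4748; 10–19 + 340 → 3644; 20–29 + 340 → 9713; 30–39 + 130 → 4832; 40–49 − 330 → 9329; 50+ − 280 → 9361
Giving 4748 / 3644 / 9713 / 4832 / 9329 / 9361.
— Period 3 —
Births: 4832 × 0.35 = 1691  |  9329 × 0.25 = 2332 → 4023
10–19: 4748 × 0.969 = 4601
20–29: 3644 × 0.992 = 3615
30–39: 9713 × 0.959 = 9315
40–49: 4832 × 0.984 = 4755
50+: 9329 × 0.974 + 9361 × 0.39 = 9086 + 3651 = 12737
Net migration: 0–9 − 180 → 3843; 10–19 + 340 → 4941; 20–29 + 340 → 3955; 30–39 + 130 → 9445; 40–49 − 330 → 4425; 50+ − 280 → 12457
Giving 3843 / 4941 / 3955 / 9445 / 4425 / 12457.
— Period 4 —
Births: 9445 × 0.35 = 3306  |  4425 × 0.25 = 1106 → 4412
10–19: 3843 × 0.969 = 3724
20–29: 4941 × 0.992 = 4901
30–39: 3955 × 0.959 = 3793
40–49: 9445 × 0.984 = 9294
50+: 4425 × 0.974 + 12457 × 0.39 = 4310 + 4858 = 9168
Net migration: 0–9 − 180 → 4232; 10–19 + 340 → 4064; 20–29 + 340 → 5241; 30–39 + 130 → 3923; 40–49 − 330 → 8964; 50+ − 280 → 8888
Giving 4232 / 4064 / 5241 / 3923 / 8964 / 8888.

4412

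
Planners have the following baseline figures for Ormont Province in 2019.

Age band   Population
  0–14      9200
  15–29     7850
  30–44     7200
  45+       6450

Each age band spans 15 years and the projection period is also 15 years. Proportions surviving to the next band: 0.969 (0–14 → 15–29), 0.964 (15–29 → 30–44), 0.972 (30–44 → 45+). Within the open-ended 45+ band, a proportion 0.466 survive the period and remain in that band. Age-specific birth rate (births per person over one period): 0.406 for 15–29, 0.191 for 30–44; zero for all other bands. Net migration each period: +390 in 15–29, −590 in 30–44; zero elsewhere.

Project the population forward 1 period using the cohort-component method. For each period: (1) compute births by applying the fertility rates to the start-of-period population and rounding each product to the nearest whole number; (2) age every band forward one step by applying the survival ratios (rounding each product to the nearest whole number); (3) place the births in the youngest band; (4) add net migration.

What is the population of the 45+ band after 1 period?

10004

Period 1.
Births: 7850 × 0.406 = 3187, 7200 × 0.191 = 1375 → 4562
15–29: 9200 × 0.969 = 8915
30–44: 7850 × 0.964 = 7567
45+: 7200 × 0.972 + 6450 × 0.466 = 6998 + 3006 = 10004
Net migration: 15–29 + 390 → 9305; 30–44 − 590 → 6977
Population now: 0–14=4562, 15–29=9305, 30–44=6977, 45+=10004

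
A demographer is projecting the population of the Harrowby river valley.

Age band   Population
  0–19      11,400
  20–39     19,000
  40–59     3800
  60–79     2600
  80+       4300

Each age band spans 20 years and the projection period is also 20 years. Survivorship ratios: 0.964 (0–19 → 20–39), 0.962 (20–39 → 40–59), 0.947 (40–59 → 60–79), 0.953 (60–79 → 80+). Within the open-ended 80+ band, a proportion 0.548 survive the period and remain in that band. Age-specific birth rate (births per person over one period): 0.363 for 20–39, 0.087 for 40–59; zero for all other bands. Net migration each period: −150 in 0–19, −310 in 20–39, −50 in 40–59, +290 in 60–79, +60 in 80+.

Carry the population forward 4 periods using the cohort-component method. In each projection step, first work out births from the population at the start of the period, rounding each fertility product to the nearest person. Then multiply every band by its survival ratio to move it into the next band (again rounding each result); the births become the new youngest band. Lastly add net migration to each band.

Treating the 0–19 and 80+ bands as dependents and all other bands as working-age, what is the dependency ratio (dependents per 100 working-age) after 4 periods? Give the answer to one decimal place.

170.0

Period 1.
Births: 19000 * 0.363 = 6897 ; 3800 * 0.087 = 331 → total 7228
20–39: 11400 * 0.964 = 10990
40–59: 19000 * 0.962 = 18278
60–79: 3800 * 0.947 = 3599
80+: 2600 * 0.953 + 4300 * 0.548 = 2478 + 2356 = 4834
Net migration: 0–19 − 150 → 7078; 20–39 − 310 → 10680; 40–59 − 50 → 18228; 60–79 + 290 → 3889; 80+ + 60 → 4894
End of period: [7078, 10680, 18228, 3889, 4894]
Period 2.
Births: 10680 * 0.363 = 3877 ; 18228 * 0.087 = 1586 → total 5463
20–39: 7078 * 0.964 = 6823
40–59: 10680 * 0.962 = 10274
60–79: 18228 * 0.947 = 17262
80+: 3889 * 0.953 + 4894 * 0.548 = 3706 + 2682 = 6388
Net migration: 0–19 − 150 → 5313; 20–39 − 310 → 6513; 40–59 − 50 → 10224; 60–79 + 290 → 17552; 80+ + 60 → 6448
End of period: [5313, 6513, 10224, 17552, 6448]
Period 3.
Births: 6513 * 0.363 = 2364 ; 10224 * 0.087 = 889 → total 3253
20–39: 5313 * 0.964 = 5122
40–59: 6513 * 0.962 = 6266
60–79: 10224 * 0.947 = 9682
80+: 17552 * 0.953 + 6448 * 0.548 = 16727 + 3534 = 20261
Net migration: 0–19 − 150 → 3103; 20–39 − 310 → 4812; 40–59 − 50 → 6216; 60–79 + 290 → 9972; 80+ + 60 → 20321
End of period: [3103, 4812, 6216, 9972, 20321]
Period 4.
Births: 4812 * 0.363 = 1747 ; 6216 * 0.087 = 541 → total 2288
20–39: 3103 * 0.964 = 2991
40–59: 4812 * 0.962 = 4629
60–79: 6216 * 0.947 = 5887
80+: 9972 * 0.953 + 20321 * 0.548 = 9503 + 11136 = 20639
Net migration: 0–19 − 150 → 2138; 20–39 − 310 → 2681; 40–59 − 50 → 4579; 60–79 + 290 → 6177; 80+ + 60 → 20699
End of period: [2138, 2681, 4579, 6177, 20699]
Dependents (band 0–19 + band 80+) = 2138 + 20699 = 22837; working-age = 13437; ratio = 22837/13437 × 100 = 170.0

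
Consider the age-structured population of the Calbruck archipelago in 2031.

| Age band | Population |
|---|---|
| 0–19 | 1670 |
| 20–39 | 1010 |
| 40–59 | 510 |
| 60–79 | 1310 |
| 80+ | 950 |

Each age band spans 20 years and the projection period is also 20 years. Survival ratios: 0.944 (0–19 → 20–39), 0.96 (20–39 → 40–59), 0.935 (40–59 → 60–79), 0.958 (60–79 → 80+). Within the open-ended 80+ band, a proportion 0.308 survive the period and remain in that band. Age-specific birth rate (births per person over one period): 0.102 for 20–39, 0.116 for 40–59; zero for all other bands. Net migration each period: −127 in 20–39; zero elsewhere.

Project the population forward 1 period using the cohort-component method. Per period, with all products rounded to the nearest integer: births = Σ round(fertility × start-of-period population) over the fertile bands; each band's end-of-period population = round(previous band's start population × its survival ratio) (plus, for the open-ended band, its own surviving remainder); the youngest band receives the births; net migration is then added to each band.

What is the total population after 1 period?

4606

Call the groups 1 to 5, youngest first.
After projecting period 1:
Births: 1010 * 0.102 = 103, 510 * 0.116 = 59 → 162
Group 2: 1670 * 0.944 = 1576
Group 3: 1010 * 0.96 = 970
Group 4: 510 * 0.935 = 477
Group 5: 1310 * 0.958 + 950 * 0.308 = 1255 + 293 = 1548
Net migration: Group 2 − 127 → 1449
Giving 162 / 1449 / 970 / 477 / 1548.
Total after period 1: 162 + 1449 + 970 + 477 + 1548 = 4606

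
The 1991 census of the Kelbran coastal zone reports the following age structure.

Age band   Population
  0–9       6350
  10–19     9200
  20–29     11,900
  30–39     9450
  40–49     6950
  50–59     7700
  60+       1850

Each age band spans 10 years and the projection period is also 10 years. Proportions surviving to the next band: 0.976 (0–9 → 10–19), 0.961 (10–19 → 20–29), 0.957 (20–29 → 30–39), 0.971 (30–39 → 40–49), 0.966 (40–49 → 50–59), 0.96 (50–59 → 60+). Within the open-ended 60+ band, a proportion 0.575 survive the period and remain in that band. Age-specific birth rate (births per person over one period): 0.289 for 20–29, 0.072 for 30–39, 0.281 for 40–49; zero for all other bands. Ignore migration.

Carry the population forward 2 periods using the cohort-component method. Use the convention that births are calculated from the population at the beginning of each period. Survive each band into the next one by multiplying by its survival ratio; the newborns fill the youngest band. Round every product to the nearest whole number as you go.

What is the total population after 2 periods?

Numbering the groups 1..7 from youngest to oldest:
[period 1]
Births: 11900 * 0.289 = 3439 ; 9450 * 0.072 = 680 ; 6950 * 0.281 = 1953 → 6072
Group 2: 6350 * 0.976 = 6198
Group 3: 9200 * 0.961 = 8841
Group 4: 11900 * 0.957 = 11388
Group 5: 9450 * 0.971 = 9176
Group 6: 6950 * 0.966 = 6714
Group 7: 7700 * 0.96 + 1850 * 0.575 = 7392 + 1064 = 8456
Giving 6072 / 6198 / 8841 / 11388 / 9176 / 6714 / 8456.
[period 2]
Births: 8841 * 0.289 = 2555 ; 11388 * 0.072 = 820 ; 9176 * 0.281 = 2578 → 5953
Group 2: 6072 * 0.976 = 5926
Group 3: 6198 * 0.961 = 5956
Group 4: 8841 * 0.957 = 8461
Group 5: 11388 * 0.971 = 11058
Group 6: 9176 * 0.966 = 8864
Group 7: 6714 * 0.96 + 8456 * 0.575 = 6445 + 4862 = 11307
Giving 5953 / 5926 / 5956 / 8461 / 11058 / 8864 / 11307.
Total after period 2: 5953 + 5926 + 5956 + 8461 + 11058 + 8864 + 11307 = 57525

57525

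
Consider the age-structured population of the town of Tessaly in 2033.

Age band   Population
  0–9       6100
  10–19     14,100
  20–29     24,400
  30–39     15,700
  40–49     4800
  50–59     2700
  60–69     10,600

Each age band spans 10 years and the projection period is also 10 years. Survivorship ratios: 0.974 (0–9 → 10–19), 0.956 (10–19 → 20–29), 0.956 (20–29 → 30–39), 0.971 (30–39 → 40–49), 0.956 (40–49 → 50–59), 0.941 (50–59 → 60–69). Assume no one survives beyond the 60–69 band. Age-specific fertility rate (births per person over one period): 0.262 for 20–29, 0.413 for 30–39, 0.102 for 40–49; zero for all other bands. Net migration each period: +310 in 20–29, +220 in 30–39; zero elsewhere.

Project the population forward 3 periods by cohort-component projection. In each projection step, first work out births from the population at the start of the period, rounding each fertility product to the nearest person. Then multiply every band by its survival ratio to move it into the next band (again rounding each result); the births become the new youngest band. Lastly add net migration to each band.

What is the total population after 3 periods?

[period 1]
Births: 24400 * 0.262 = 6393  |  15700 * 0.413 = 6484  |  4800 * 0.102 = 490 → 13367
10–19: 6100 * 0.974 = 5941
20–29: 14100 * 0.956 = 13480
30–39: 24400 * 0.956 = 23326
40–49: 15700 * 0.971 = 15245
50–59: 4800 * 0.956 = 4589
60–69: 2700 * 0.941 = 2541
Net migration: 20–29 + 310 → 13790; 30–39 + 220 → 23546
→ [13367, 5941, 13790, 23546, 15245, 4589, 2541]
[period 2]
Births: 13790 * 0.262 = 3613  |  23546 * 0.413 = 9724  |  15245 * 0.102 = 1555 → 14892
10–19: 13367 * 0.974 = 13019
20–29: 5941 * 0.956 = 5680
30–39: 13790 * 0.956 = 13183
40–49: 23546 * 0.971 = 22863
50–59: 15245 * 0.956 = 14574
60–69: 4589 * 0.941 = 4318
Net migration: 20–29 + 310 → 5990; 30–39 + 220 → 13403
→ [14892, 13019, 5990, 13403, 22863, 14574, 4318]
[period 3]
Births: 5990 * 0.262 = 1569  |  13403 * 0.413 = 5535  |  22863 * 0.102 = 2332 → 9436
10–19: 14892 * 0.974 = 14505
20–29: 13019 * 0.956 = 12446
30–39: 5990 * 0.956 = 5726
40–49: 13403 * 0.971 = 13014
50–59: 22863 * 0.956 = 21857
60–69: 14574 * 0.941 = 13714
Net migration: 20–29 + 310 → 12756; 30–39 + 220 → 5946
→ [9436, 14505, 12756, 5946, 13014, 21857, 13714]
Total after period 3: 9436 + 14505 + 12756 + 5946 + 13014 + 21857 + 13714 = 91228

91228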